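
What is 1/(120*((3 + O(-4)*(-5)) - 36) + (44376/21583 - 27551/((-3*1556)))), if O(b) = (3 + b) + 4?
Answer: -100749444/579515017039 ≈ -0.00017385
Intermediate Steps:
O(b) = 7 + b
1/(120*((3 + O(-4)*(-5)) - 36) + (44376/21583 - 27551/((-3*1556)))) = 1/(120*((3 + (7 - 4)*(-5)) - 36) + (44376/21583 - 27551/((-3*1556)))) = 1/(120*((3 + 3*(-5)) - 36) + (44376*(1/21583) - 27551/(-4668))) = 1/(120*((3 - 15) - 36) + (44376/21583 - 27551*(-1/4668))) = 1/(120*(-12 - 36) + (44376/21583 + 27551/4668)) = 1/(120*(-48) + 801780401/100749444) = 1/(-5760 + 801780401/100749444) = 1/(-579515017039/100749444) = -100749444/579515017039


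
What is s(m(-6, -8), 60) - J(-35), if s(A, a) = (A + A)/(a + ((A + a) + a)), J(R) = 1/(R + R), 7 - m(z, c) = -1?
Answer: 327/3290 ≈ 0.099392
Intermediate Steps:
m(z, c) = 8 (m(z, c) = 7 - 1*(-1) = 7 + 1 = 8)
J(R) = 1/(2*R)
s(A, a) = 2*A/(A + 3*a) (s(A, a) = (2*A)/(a + (A + 2*a)) = (2*A)/(A + 3*a) = 2*A/(A + 3*a))
s(m(-6, -8), 60) - J(-35) = 2*8/(8 + 3*60) - 1/(2*(-35)) = 2*8/(8 + 180) - (-1)/(2*35) = 2*8/188 - 1*(-1/70) = 2*8*(1/188) + 1/70 = 4/47 + 1/70 = 327/3290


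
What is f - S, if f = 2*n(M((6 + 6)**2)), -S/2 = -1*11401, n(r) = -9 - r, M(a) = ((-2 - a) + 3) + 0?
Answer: -22534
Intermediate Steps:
M(a) = 1 - a (M(a) = (1 - a) + 0 = 1 - a)
S = 22802 (S = -(-2)*11401 = -2*(-11401) = 22802)
f = 268 (f = 2*(-9 - (1 - (6 + 6)**2)) = 2*(-9 - (1 - 1*12**2)) = 2*(-9 - (1 - 1*144)) = 2*(-9 - (1 - 144)) = 2*(-9 - 1*(-143)) = 2*(-9 + 143) = 2*134 = 268)
f - S = 268 - 1*22802 = 268 - 22802 = -22534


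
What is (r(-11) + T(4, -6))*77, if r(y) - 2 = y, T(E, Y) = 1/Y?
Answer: -4235/6 ≈ -705.83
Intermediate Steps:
r(y) = 2 + y
(r(-11) + T(4, -6))*77 = ((2 - 11) + 1/(-6))*77 = (-9 - ⅙)*77 = -55/6*77 = -4235/6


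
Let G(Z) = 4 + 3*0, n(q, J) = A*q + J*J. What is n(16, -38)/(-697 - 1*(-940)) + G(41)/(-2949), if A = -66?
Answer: 381080/238869 ≈ 1.5954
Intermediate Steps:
n(q, J) = J² - 66*q (n(q, J) = -66*q + J*J = -66*q + J² = J² - 66*q)
G(Z) = 4 (G(Z) = 4 + 0 = 4)
n(16, -38)/(-697 - 1*(-940)) + G(41)/(-2949) = ((-38)² - 66*16)/(-697 - 1*(-940)) + 4/(-2949) = (1444 - 1056)/(-697 + 940) + 4*(-1/2949) = 388/243 - 4/2949 = 381080/238869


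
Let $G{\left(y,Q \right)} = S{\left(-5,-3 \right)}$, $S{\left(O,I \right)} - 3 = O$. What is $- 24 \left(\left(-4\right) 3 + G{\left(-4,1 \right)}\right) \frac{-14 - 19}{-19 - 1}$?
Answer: $\frac{2772}{5} \approx 554.4$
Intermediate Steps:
$S{\left(O,I \right)} = 3 + O$
$G{\left(y,Q \right)} = -2$ ($G{\left(y,Q \right)} = 3 - 5 = -2$)
$- 24 \left(\left(-4\right) 3 + G{\left(-4,1 \right)}\right) \frac{-14 - 19}{-19 - 1} = - 24 \left(\left(-4\right) 3 - 2\right) \frac{-14 - 19}{-19 - 1} = - 24 \left(-12 - 2\right) \left(- \frac{33}{-20}\right) = \left(-24\right) \left(-14\right) \left(\left(-33\right) \left(- \frac{1}{20}\right)\right) = 336 \cdot \frac{33}{20} = \frac{2772}{5}$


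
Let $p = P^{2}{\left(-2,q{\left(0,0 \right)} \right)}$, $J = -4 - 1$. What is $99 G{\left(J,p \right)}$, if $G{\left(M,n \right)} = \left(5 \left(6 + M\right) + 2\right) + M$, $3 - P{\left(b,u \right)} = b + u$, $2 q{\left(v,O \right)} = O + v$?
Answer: $198$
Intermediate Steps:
$q{\left(v,O \right)} = \frac{O}{2} + \frac{v}{2}$ ($q{\left(v,O \right)} = \frac{O + v}{2} = \frac{O}{2} + \frac{v}{2}$)
$P{\left(b,u \right)} = 3 - b - u$ ($P{\left(b,u \right)} = 3 - \left(b + u\right) = 3 - b - u$)
$J = -5$ ($J = -4 - 1 = -5$)
$p = 25$ ($p = \left(3 - -2 - \left(\frac{1}{2} \cdot 0 + \frac{1}{2} \cdot 0\right)\right)^{2} = \left(3 + 2 - \left(0 + 0\right)\right)^{2} = \left(3 + 2 - 0\right)^{2} = \left(3 + 2 + 0\right)^{2} = 5^{2} = 25$)
$G{\left(M,n \right)} = 32 + 6 M$ ($G{\left(M,n \right)} = \left(\left(30 + 5 M\right) + 2\right) + M = \left(32 + 5 M\right) + M = 32 + 6 M$)
$99 G{\left(J,p \right)} = 99 \left(32 + 6 \left(-5\right)\right) = 99 \left(32 - 30\right) = 99 \cdot 2 = 198$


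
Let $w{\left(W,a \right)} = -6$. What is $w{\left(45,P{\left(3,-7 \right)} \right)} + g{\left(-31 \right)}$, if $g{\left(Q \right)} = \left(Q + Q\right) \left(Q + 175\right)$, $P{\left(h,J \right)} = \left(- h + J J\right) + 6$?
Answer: $-8934$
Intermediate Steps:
$P{\left(h,J \right)} = 6 + J^{2} - h$ ($P{\left(h,J \right)} = \left(- h + J^{2}\right) + 6 = \left(J^{2} - h\right) + 6 = 6 + J^{2} - h$)
$g{\left(Q \right)} = 2 Q \left(175 + Q\right)$
$w{\left(45,P{\left(3,-7 \right)} \right)} + g{\left(-31 \right)} = -6 + 2 \left(-31\right) \left(175 - 31\right) = -6 + 2 \left(-31\right) 144 = -6 - 8928 = -8934$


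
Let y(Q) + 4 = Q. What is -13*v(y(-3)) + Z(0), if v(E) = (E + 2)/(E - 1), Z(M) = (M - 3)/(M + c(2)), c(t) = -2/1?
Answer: -53/8 ≈ -6.6250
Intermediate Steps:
y(Q) = -4 + Q
c(t) = -2 (c(t) = -2*1 = -2)
Z(M) = (-3 + M)/(-2 + M) (Z(M) = (M - 3)/(M - 2) = (-3 + M)/(-2 + M))
v(E) = (2 + E)/(-1 + E)
-13*v(y(-3)) + Z(0) = -13*(2 + (-4 - 3))/(-1 + (-4 - 3)) + (-3 + 0)/(-2 + 0) = -13*(2 - 7)/(-1 - 7) - 3/(-2) = -13*(-5)/(-8) - 1/2*(-3) = -(-13)*(-5)/8 + 3/2 = -13*5/8 + 3/2 = -65/8 + 3/2 = -53/8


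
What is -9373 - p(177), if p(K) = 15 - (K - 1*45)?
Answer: -9256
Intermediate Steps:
p(K) = 60 - K (p(K) = 15 - (K - 45) = 15 - (-45 + K) = 15 + (45 - K) = 60 - K)
-9373 - p(177) = -9373 - (60 - 1*177) = -9373 - (60 - 177) = -9373 - 1*(-117) = -9373 + 117 = -9256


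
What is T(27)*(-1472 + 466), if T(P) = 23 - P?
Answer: 4024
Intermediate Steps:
T(27)*(-1472 + 466) = (23 - 1*27)*(-1472 + 466) = (23 - 27)*(-1006) = -4*(-1006) = 4024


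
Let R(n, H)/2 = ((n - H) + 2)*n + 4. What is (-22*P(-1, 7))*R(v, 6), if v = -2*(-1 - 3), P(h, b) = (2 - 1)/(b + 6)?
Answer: -1584/13 ≈ -121.85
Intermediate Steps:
P(h, b) = 1/(6 + b)
v = 8 (v = -2*(-4) = 8)
R(n, H) = 8 + 2*n*(2 + n - H) (R(n, H) = 2*(((n - H) + 2)*n + 4) = 2*((2 + n - H)*n + 4) = 2*(n*(2 + n - H) + 4) = 2*(4 + n*(2 + n - H)) = 8 + 2*n*(2 + n - H))
(-22*P(-1, 7))*R(v, 6) = (-22/(6 + 7))*(8 + 2*8**2 + 4*8 - 2*6*8) = (-22/13)*(8 + 2*64 + 32 - 96) = (-22*1/13)*(8 + 128 + 32 - 96) = -22/13*72 = -1584/13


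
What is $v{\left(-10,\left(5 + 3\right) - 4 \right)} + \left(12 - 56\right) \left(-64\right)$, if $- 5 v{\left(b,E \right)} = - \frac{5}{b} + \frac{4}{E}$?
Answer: $\frac{28157}{10} \approx 2815.7$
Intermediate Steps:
$v{\left(b,E \right)} = \frac{1}{b} - \frac{4}{5 E}$ ($v{\left(b,E \right)} = - \frac{- \frac{5}{b} + \frac{4}{E}}{5} = \frac{1}{b} - \frac{4}{5 E}$)
$v{\left(-10,\left(5 + 3\right) - 4 \right)} + \left(12 - 56\right) \left(-64\right) = \left(\frac{1}{-10} - \frac{4}{5 \left(\left(5 + 3\right) - 4\right)}\right) + \left(12 - 56\right) \left(-64\right) = \left(- \frac{1}{10} - \frac{4}{5 \left(8 - 4\right)}\right) + \left(12 - 56\right) \left(-64\right) = \left(- \frac{1}{10} - \frac{4}{5 \cdot 4}\right) - -2816 = \left(- \frac{1}{10} - \frac{1}{5}\right) + 2816 = - \frac{3}{10} + 2816 = \frac{28157}{10}$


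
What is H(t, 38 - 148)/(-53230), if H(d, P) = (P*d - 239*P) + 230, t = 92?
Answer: -1640/5323 ≈ -0.30810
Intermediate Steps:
H(d, P) = 230 - 239*P + P*d (H(d, P) = (-239*P + P*d) + 230 = 230 - 239*P + P*d)
H(t, 38 - 148)/(-53230) = (230 - 239*(38 - 148) + (38 - 148)*92)/(-53230) = (230 - 239*(-110) - 110*92)*(-1/53230) = (230 + 26290 - 10120)*(-1/53230) = 16400*(-1/53230) = -1640/5323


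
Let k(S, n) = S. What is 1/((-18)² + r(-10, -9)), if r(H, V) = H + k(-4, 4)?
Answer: 1/310 ≈ 0.0032258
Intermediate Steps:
r(H, V) = -4 + H (r(H, V) = H - 4 = -4 + H)
1/((-18)² + r(-10, -9)) = 1/((-18)² + (-4 - 10)) = 1/(324 - 14) = 1/310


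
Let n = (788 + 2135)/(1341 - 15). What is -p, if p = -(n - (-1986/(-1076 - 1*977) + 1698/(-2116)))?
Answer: 1468502759/720042531 ≈ 2.0395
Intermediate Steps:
n = 2923/1326 ≈ 2.2044
p = -1468502759/720042531 (p = -(2923/1326 - (-1986/(-1076 - 1*977) + 1698/(-2116))) = -(2923/1326 - (-1986/(-1076 - 977) + 1698*(-1/2116))) = -(2923/1326 - (-1986/(-2053) - 849/1058)) = -(2923/1326 - (-1986*(-1/2053) - 849/1058)) = -(2923/1326 - (1986/2053 - 849/1058)) = -(2923/1326 - 1*358191/2172074) = -(2923/1326 - 358191/2172074) = -1*1468502759/720042531 = -1468502759/720042531 ≈ -2.0395)
-p = -1*(-1468502759/720042531) = 1468502759/720042531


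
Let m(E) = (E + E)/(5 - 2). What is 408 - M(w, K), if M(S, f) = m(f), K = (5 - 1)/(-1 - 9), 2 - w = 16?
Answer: 6124/15 ≈ 408.27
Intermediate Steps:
w = -14 (w = 2 - 1*16 = 2 - 16 = -14)
m(E) = 2*E/3 (m(E) = (2*E)/3 = (2*E)*(⅓) = 2*E/3)
K = -⅖ (K = 4/(-10) = 4*(-⅒) = -⅖ ≈ -0.40000)
M(S, f) = 2*f/3
408 - M(w, K) = 408 - 2*(-2)/(3*5) = 408 - 1*(-4/15) = 408 + 4/15 = 6124/15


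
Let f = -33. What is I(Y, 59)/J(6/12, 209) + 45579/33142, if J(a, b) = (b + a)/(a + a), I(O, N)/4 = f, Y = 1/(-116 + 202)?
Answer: 10348113/13886498 ≈ 0.74519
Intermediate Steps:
Y = 1/86 ≈ 0.011628
I(O, N) = -132 (I(O, N) = 4*(-33) = -132)
J(a, b) = (a + b)/(2*a) (J(a, b) = (a + b)/((2*a)) = (a + b)*(1/(2*a)) = (a + b)/(2*a))
I(Y, 59)/J(6/12, 209) + 45579/33142 = -132/(6/12 + 209) + 45579/33142 = -132/(6*(1/12) + 209) + 45579*(1/33142) = -132/(1/2 + 209) + 45579/33142 = -132/((1/2)*2*(419/2)) + 45579/33142 = -132/419/2 + 45579/33142 = -132*2/419 + 45579/33142 = -264/419 + 45579/33142 = 10348113/13886498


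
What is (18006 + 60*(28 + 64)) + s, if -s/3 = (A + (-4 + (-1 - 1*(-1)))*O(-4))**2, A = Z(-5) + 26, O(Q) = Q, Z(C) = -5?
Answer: 19419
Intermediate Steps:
A = 21 (A = -5 + 26 = 21)
s = -4107 (s = -3*(21 + (-4 + (-1 - 1*(-1)))*(-4))**2 = -3*(21 + (-4 + (-1 + 1))*(-4))**2 = -3*(21 + (-4 + 0)*(-4))**2 = -3*(21 - 4*(-4))**2 = -3*(21 + 16)**2 = -3*37**2 = -3*1369 = -4107)
(18006 + 60*(28 + 64)) + s = (18006 + 60*(28 + 64)) - 4107 = (18006 + 60*92) - 4107 = (18006 + 5520) - 4107 = 23526 - 4107 = 19419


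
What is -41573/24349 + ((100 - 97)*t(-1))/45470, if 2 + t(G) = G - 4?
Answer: -1890835639/1107149030 ≈ -1.7078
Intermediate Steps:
t(G) = -6 + G (t(G) = -2 + (G - 4) = -2 + (-4 + G) = -6 + G)
-41573/24349 + ((100 - 97)*t(-1))/45470 = -41573/24349 + ((100 - 97)*(-6 - 1))/45470 = -41573*1/24349 + (3*(-7))*(1/45470) = -41573/24349 - 21*1/45470 = -41573/24349 - 21/45470 = -1890835639/1107149030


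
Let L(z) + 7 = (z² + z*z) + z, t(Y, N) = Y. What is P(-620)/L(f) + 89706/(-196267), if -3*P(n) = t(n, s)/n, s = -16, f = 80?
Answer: -3464552281/7579635273 ≈ -0.45709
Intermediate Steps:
P(n) = -⅓ (P(n) = -n/(3*n) = -⅓*1 = -⅓)
L(z) = -7 + z + 2*z² (L(z) = -7 + ((z² + z*z) + z) = -7 + ((z² + z²) + z) = -7 + (2*z² + z) = -7 + (z + 2*z²) = -7 + z + 2*z²)
P(-620)/L(f) + 89706/(-196267) = -1/(3*(-7 + 80 + 2*80²)) + 89706/(-196267) = -1/(3*(-7 + 80 + 2*6400)) + 89706*(-1/196267) = -1/(3*(-7 + 80 + 12800)) - 89706/196267 = -⅓/12873 - 89706/196267 = -⅓*1/12873 - 89706/196267 = -1/38619 - 89706/196267 = -3464552281/7579635273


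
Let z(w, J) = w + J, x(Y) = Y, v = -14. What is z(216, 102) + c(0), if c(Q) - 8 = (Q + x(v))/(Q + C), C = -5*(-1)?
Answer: 1616/5 ≈ 323.20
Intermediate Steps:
C = 5
z(w, J) = J + w
c(Q) = 8 + (-14 + Q)/(5 + Q) (c(Q) = 8 + (Q - 14)/(Q + 5) = 8 + (-14 + Q)/(5 + Q))
z(216, 102) + c(0) = (102 + 216) + (26 + 9*0)/(5 + 0) = 318 + (26 + 0)/5 = 318 + (⅕)*26 = 318 + 26/5 = 1616/5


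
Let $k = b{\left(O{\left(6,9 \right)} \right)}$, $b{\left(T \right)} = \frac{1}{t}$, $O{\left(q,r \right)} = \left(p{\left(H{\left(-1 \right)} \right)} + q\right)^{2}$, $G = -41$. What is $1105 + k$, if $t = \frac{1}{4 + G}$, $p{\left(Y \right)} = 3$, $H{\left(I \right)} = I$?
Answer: $1068$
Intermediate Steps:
$t = - \frac{1}{37}$ ($t = \frac{1}{4 - 41} = \frac{1}{-37} = - \frac{1}{37} \approx -0.027027$)
$O{\left(q,r \right)} = \left(3 + q\right)^{2}$
$b{\left(T \right)} = -37$ ($b{\left(T \right)} = \frac{1}{- \frac{1}{37}} = -37$)
$k = -37$
$1105 + k = 1105 - 37 = 1068$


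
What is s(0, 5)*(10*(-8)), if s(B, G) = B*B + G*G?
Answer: -2000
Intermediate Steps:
s(B, G) = B² + G²
s(0, 5)*(10*(-8)) = (0² + 5²)*(10*(-8)) = (0 + 25)*(-80) = 25*(-80) = -2000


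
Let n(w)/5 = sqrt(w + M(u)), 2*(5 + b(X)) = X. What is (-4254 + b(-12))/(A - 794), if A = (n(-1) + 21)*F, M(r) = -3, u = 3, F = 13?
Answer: 2222065/288341 + 554450*I/288341 ≈ 7.7064 + 1.9229*I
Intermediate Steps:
b(X) = -5 + X/2
n(w) = 5*sqrt(-3 + w) (n(w) = 5*sqrt(w - 3) = 5*sqrt(-3 + w))
A = 273 + 130*I (A = (5*sqrt(-3 - 1) + 21)*13 = (5*sqrt(-4) + 21)*13 = (5*(2*I) + 21)*13 = (10*I + 21)*13 = (21 + 10*I)*13 = 273 + 130*I ≈ 273.0 + 130.0*I)
(-4254 + b(-12))/(A - 794) = (-4254 + (-5 + (1/2)*(-12)))/((273 + 130*I) - 794) = (-4254 + (-5 - 6))/(-521 + 130*I) = (-4254 - 11)*((-521 - 130*I)/288341) = -4265*(-521 - 130*I)/288341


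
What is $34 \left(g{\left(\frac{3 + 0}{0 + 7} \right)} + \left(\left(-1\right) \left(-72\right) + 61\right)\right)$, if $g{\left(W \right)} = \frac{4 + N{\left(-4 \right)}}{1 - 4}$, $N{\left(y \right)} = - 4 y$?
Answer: $\frac{12886}{3} \approx 4295.3$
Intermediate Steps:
$g{\left(W \right)} = - \frac{20}{3}$ ($g{\left(W \right)} = \frac{4 - -16}{1 - 4} = \frac{4 + 16}{-3} = 20 \left(- \frac{1}{3}\right) = - \frac{20}{3}$)
$34 \left(g{\left(\frac{3 + 0}{0 + 7} \right)} + \left(\left(-1\right) \left(-72\right) + 61\right)\right) = 34 \left(- \frac{20}{3} + \left(\left(-1\right) \left(-72\right) + 61\right)\right) = 34 \left(- \frac{20}{3} + \left(72 + 61\right)\right) = 34 \left(- \frac{20}{3} + 133\right) = 34 \cdot \frac{379}{3} = \frac{12886}{3}$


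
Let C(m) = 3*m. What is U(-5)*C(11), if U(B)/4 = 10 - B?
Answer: 1980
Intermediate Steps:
U(B) = 40 - 4*B (U(B) = 4*(10 - B) = 40 - 4*B)
U(-5)*C(11) = (40 - 4*(-5))*(3*11) = (40 + 20)*33 = 60*33 = 1980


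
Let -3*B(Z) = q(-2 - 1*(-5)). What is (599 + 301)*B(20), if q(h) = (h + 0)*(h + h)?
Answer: -5400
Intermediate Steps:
q(h) = 2*h² (q(h) = h*(2*h) = 2*h²)
B(Z) = -6 (B(Z) = -2*(-2 - 1*(-5))²/3 = -2*(-2 + 5)²/3 = -2*3²/3 = -2*9/3 = -⅓*18 = -6)
(599 + 301)*B(20) = (599 + 301)*(-6) = 900*(-6) = -5400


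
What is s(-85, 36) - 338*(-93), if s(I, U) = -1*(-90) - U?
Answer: 31488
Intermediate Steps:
s(I, U) = 90 - U
s(-85, 36) - 338*(-93) = (90 - 1*36) - 338*(-93) = (90 - 36) + 31434 = 54 + 31434 = 31488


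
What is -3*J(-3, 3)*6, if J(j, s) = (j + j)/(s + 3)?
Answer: 18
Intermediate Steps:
J(j, s) = 2*j/(3 + s) (J(j, s) = (2*j)/(3 + s) = 2*j/(3 + s))
-3*J(-3, 3)*6 = -6*(-3)/(3 + 3)*6 = -6*(-3)/6*6 = -3*(-1)*6 = 3*6 = 18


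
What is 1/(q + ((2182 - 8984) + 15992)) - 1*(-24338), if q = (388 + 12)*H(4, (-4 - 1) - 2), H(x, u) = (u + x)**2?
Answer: 311283021/12790 ≈ 24338.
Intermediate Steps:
q = 3600 (q = (388 + 12)*(((-4 - 1) - 2) + 4)**2 = 400*((-5 - 2) + 4)**2 = 400*(-7 + 4)**2 = 400*(-3)**2 = 400*9 = 3600)
1/(q + ((2182 - 8984) + 15992)) - 1*(-24338) = 1/(3600 + ((2182 - 8984) + 15992)) - 1*(-24338) = 1/(3600 + (-6802 + 15992)) + 24338 = 1/(3600 + 9190) + 24338 = 1/12790 + 24338 = 311283021/12790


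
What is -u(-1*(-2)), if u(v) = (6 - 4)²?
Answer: -4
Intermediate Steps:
u(v) = 4 (u(v) = 2² = 4)
-u(-1*(-2)) = -1*4 = -4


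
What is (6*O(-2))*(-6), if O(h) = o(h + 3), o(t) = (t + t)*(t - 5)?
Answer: 288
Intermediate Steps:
o(t) = 2*t*(-5 + t) (o(t) = (2*t)*(-5 + t) = 2*t*(-5 + t))
O(h) = 2*(-2 + h)*(3 + h) (O(h) = 2*(h + 3)*(-5 + (h + 3)) = 2*(3 + h)*(-5 + (3 + h)) = 2*(3 + h)*(-2 + h) = 2*(-2 + h)*(3 + h))
(6*O(-2))*(-6) = (6*(2*(-2 - 2)*(3 - 2)))*(-6) = (6*(2*(-4)*1))*(-6) = (6*(-8))*(-6) = -48*(-6) = 288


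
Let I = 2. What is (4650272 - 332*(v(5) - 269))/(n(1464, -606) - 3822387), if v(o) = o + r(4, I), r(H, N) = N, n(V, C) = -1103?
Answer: -2368628/1911745 ≈ -1.2390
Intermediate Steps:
v(o) = 2 + o (v(o) = o + 2 = 2 + o)
(4650272 - 332*(v(5) - 269))/(n(1464, -606) - 3822387) = (4650272 - 332*((2 + 5) - 269))/(-1103 - 3822387) = (4650272 - 332*(7 - 269))/(-3823490) = (4650272 - 332*(-262))*(-1/3823490) = (4650272 + 86984)*(-1/3823490) = 4737256*(-1/3823490) = -2368628/1911745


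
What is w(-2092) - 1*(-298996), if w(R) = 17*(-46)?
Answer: 298214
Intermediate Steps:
w(R) = -782
w(-2092) - 1*(-298996) = -782 - 1*(-298996) = -782 + 298996 = 298214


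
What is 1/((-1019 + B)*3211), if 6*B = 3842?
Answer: -3/3647696 ≈ -8.2244e-7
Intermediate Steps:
B = 1921/3 (B = (1/6)*3842 = 1921/3 ≈ 640.33)
1/((-1019 + B)*3211) = 1/((-1019 + 1921/3)*3211) = (1/3211)/(-1136/3) = -3/1136*1/3211 = -3/3647696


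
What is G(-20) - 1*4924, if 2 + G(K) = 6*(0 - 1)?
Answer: -4932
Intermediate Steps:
G(K) = -8 (G(K) = -2 + 6*(0 - 1) = -2 + 6*(-1) = -2 - 6 = -8)
G(-20) - 1*4924 = -8 - 1*4924 = -8 - 4924 = -4932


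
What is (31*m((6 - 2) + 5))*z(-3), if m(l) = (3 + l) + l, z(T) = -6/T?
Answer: 1302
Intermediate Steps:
m(l) = 3 + 2*l
(31*m((6 - 2) + 5))*z(-3) = (31*(3 + 2*((6 - 2) + 5)))*(-6/(-3)) = (31*(3 + 2*(4 + 5)))*(-6*(-⅓)) = (31*(3 + 2*9))*2 = (31*(3 + 18))*2 = (31*21)*2 = 651*2 = 1302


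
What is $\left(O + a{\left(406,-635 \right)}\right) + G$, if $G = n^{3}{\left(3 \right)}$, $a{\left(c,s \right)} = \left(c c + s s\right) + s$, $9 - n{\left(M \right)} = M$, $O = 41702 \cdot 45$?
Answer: $2444232$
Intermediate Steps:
$O = 1876590$
$n{\left(M \right)} = 9 - M$
$a{\left(c,s \right)} = s + c^{2} + s^{2}$ ($a{\left(c,s \right)} = \left(c^{2} + s^{2}\right) + s = s + c^{2} + s^{2}$)
$G = 216$ ($G = \left(9 - 3\right)^{3} = 6^{3} = 216$)
$\left(O + a{\left(406,-635 \right)}\right) + G = \left(1876590 + \left(-635 + 406^{2} + \left(-635\right)^{2}\right)\right) + 216 = \left(1876590 + \left(-635 + 164836 + 403225\right)\right) + 216 = \left(1876590 + 567426\right) + 216 = 2444016 + 216 = 2444232$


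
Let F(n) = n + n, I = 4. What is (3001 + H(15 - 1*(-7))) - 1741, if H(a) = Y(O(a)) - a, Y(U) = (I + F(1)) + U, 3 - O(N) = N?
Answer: 1225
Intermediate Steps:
O(N) = 3 - N
F(n) = 2*n
Y(U) = 6 + U (Y(U) = (4 + 2*1) + U = (4 + 2) + U = 6 + U)
H(a) = 9 - 2*a (H(a) = (6 + (3 - a)) - a = (9 - a) - a = 9 - 2*a)
(3001 + H(15 - 1*(-7))) - 1741 = (3001 + (9 - 2*(15 - 1*(-7)))) - 1741 = (3001 + (9 - 2*(15 + 7))) - 1741 = (3001 + (9 - 2*22)) - 1741 = (3001 + (9 - 44)) - 1741 = (3001 - 35) - 1741 = 2966 - 1741 = 1225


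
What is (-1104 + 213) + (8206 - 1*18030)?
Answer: -10715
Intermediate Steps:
(-1104 + 213) + (8206 - 1*18030) = -891 + (8206 - 18030) = -891 - 9824 = -10715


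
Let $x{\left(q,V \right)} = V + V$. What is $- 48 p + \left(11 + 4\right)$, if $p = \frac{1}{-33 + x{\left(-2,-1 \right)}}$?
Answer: $\frac{573}{35} \approx 16.371$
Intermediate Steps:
$x{\left(q,V \right)} = 2 V$
$p = - \frac{1}{35}$ ($p = \frac{1}{-33 + 2 \left(-1\right)} = \frac{1}{-33 - 2} = \frac{1}{-35} = - \frac{1}{35} \approx -0.028571$)
$- 48 p + \left(11 + 4\right) = \left(-48\right) \left(- \frac{1}{35}\right) + \left(11 + 4\right) = \frac{48}{35} + 15 = \frac{573}{35}$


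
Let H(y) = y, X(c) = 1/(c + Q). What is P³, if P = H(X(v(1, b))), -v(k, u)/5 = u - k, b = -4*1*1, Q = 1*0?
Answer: 1/15625 ≈ 6.4000e-5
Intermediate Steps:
Q = 0
b = -4 (b = -4*1 = -4)
v(k, u) = -5*u + 5*k (v(k, u) = -5*(u - k) = -5*u + 5*k)
X(c) = 1/c (X(c) = 1/(c + 0) = 1/c)
P = 1/25 (P = 1/(-5*(-4) + 5*1) = 1/(20 + 5) = 1/25 ≈ 0.040000)
P³ = (1/25)³ = 1/15625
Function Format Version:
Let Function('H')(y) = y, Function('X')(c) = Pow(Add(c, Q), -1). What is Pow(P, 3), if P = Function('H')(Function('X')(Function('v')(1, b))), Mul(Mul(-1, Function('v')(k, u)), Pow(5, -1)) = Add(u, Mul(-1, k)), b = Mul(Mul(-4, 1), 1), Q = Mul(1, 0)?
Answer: Rational(1, 15625) ≈ 6.4000e-5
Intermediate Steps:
Q = 0
b = -4 (b = Mul(-4, 1) = -4)
Function('v')(k, u) = Add(Mul(-5, u), Mul(5, k)) (Function('v')(k, u) = Mul(-5, Add(u, Mul(-1, k))) = Add(Mul(-5, u), Mul(5, k)))
Function('X')(c) = Pow(c, -1) (Function('X')(c) = Pow(Add(c, 0), -1) = Pow(c, -1))
P = Rational(1, 25) (P = Pow(Add(Mul(-5, -4), Mul(5, 1)), -1) = Pow(Add(20, 5), -1) = Pow(25, -1) = Rational(1, 25) ≈ 0.040000)
Pow(P, 3) = Pow(Rational(1, 25), 3) = Rational(1, 15625)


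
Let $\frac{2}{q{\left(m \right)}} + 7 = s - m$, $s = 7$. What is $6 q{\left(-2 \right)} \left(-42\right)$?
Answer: $-252$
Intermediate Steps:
$q{\left(m \right)} = - \frac{2}{m}$ ($q{\left(m \right)} = \frac{2}{-7 - \left(-7 + m\right)} = \frac{2}{\left(-1\right) m} = 2 \left(- \frac{1}{m}\right) = - \frac{2}{m}$)
$6 q{\left(-2 \right)} \left(-42\right) = 6 \left(- \frac{2}{-2}\right) \left(-42\right) = 6 \left(\left(-2\right) \left(- \frac{1}{2}\right)\right) \left(-42\right) = 6 \cdot 1 \left(-42\right) = 6 \left(-42\right) = -252$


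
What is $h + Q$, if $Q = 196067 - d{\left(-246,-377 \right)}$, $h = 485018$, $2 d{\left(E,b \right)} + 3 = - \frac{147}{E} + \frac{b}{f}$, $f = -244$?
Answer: $\frac{13627157257}{20008} \approx 6.8109 \cdot 10^{5}$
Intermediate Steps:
$d{\left(E,b \right)} = - \frac{3}{2} - \frac{147}{2 E} - \frac{b}{488}$ ($d{\left(E,b \right)} = - \frac{3}{2} + \frac{- \frac{147}{E} + \frac{b}{-244}}{2} = - \frac{3}{2} + \frac{- \frac{147}{E} + b \left(- \frac{1}{244}\right)}{2} = - \frac{3}{2} + \frac{- \frac{147}{E} - \frac{b}{244}}{2} = - \frac{3}{2} - \left(\frac{b}{488} + \frac{147}{2 E}\right) = - \frac{3}{2} - \frac{147}{2 E} - \frac{b}{488}$)
$Q = \frac{3922917113}{20008}$ ($Q = 196067 - \frac{-35868 - 246 \left(-732 - -377\right)}{488 \left(-246\right)} = 196067 - \frac{1}{488} \left(- \frac{1}{246}\right) \left(-35868 - 246 \left(-732 + 377\right)\right) = 196067 - \frac{1}{488} \left(- \frac{1}{246}\right) \left(-35868 - -87330\right) = 196067 - \frac{1}{488} \left(- \frac{1}{246}\right) \left(-35868 + 87330\right) = 196067 - \frac{1}{488} \left(- \frac{1}{246}\right) 51462 = 196067 - - \frac{8577}{20008} = 196067 + \frac{8577}{20008} = \frac{3922917113}{20008} \approx 1.9607 \cdot 10^{5}$)
$h + Q = 485018 + \frac{3922917113}{20008} = \frac{13627157257}{20008}$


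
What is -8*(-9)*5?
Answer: 360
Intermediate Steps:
-8*(-9)*5 = 72*5 = 360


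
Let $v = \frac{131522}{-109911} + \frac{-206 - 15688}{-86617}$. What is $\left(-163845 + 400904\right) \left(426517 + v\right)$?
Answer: $\frac{26015629274169967973}{257301651} \approx 1.0111 \cdot 10^{11}$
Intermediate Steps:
$v = - \frac{9645115640}{9520161087}$ ($v = 131522 \left(- \frac{1}{109911}\right) + \left(-206 - 15688\right) \left(- \frac{1}{86617}\right) = - \frac{131522}{109911} - - \frac{15894}{86617} = - \frac{131522}{109911} + \frac{15894}{86617} = - \frac{9645115640}{9520161087} \approx -1.0131$)
$\left(-163845 + 400904\right) \left(426517 + v\right) = \left(-163845 + 400904\right) \left(426517 - \frac{9645115640}{9520161087}\right) = 237059 \cdot \frac{4060500901228339}{9520161087} = \frac{26015629274169967973}{257301651}$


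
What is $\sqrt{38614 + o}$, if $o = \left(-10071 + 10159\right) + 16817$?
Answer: $\sqrt{55519} \approx 235.62$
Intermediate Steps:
$o = 16905$ ($o = 88 + 16817 = 16905$)
$\sqrt{38614 + o} = \sqrt{38614 + 16905} = \sqrt{55519}$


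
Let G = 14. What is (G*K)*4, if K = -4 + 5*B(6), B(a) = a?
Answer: 1456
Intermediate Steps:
K = 26 (K = -4 + 5*6 = -4 + 30 = 26)
(G*K)*4 = (14*26)*4 = 364*4 = 1456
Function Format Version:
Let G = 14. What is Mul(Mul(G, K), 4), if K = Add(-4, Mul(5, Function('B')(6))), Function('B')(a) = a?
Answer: 1456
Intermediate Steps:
K = 26 (K = Add(-4, Mul(5, 6)) = Add(-4, 30) = 26)
Mul(Mul(G, K), 4) = Mul(Mul(14, 26), 4) = Mul(364, 4) = 1456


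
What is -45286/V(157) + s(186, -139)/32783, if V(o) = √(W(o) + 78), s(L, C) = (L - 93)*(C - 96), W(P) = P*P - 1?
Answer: -21855/32783 - 22643*√24726/12363 ≈ -288.66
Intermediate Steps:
W(P) = -1 + P² (W(P) = P² - 1 = -1 + P²)
s(L, C) = (-96 + C)*(-93 + L) (s(L, C) = (-93 + L)*(-96 + C) = (-96 + C)*(-93 + L))
V(o) = √(77 + o²) (V(o) = √((-1 + o²) + 78) = √(77 + o²))
-45286/V(157) + s(186, -139)/32783 = -45286/√(77 + 157²) + (8928 - 96*186 - 93*(-139) - 139*186)/32783 = -45286/√(77 + 24649) + (8928 - 17856 + 12927 - 25854)*(1/32783) = -45286*√24726/24726 - 21855*1/32783 = -22643*√24726/12363 - 21855/32783 = -21855/32783 - 22643*√24726/12363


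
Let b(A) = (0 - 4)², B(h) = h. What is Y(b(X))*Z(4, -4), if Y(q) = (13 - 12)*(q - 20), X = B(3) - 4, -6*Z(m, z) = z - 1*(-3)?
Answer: -⅔ ≈ -0.66667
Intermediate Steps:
Z(m, z) = -½ - z/6 (Z(m, z) = -(z - 1*(-3))/6 = -(z + 3)/6 = -(3 + z)/6 = -½ - z/6)
X = -1 (X = 3 - 4 = -1)
b(A) = 16 (b(A) = (-4)² = 16)
Y(q) = -20 + q (Y(q) = 1*(-20 + q) = -20 + q)
Y(b(X))*Z(4, -4) = (-20 + 16)*(-½ - ⅙*(-4)) = -4*(-½ + ⅔) = -4*⅙ = -⅔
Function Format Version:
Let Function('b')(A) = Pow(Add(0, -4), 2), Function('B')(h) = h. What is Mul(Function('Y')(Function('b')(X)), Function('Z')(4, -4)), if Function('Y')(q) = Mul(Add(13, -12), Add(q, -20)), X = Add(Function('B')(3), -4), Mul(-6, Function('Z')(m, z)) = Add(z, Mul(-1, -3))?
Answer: Rational(-2, 3) ≈ -0.66667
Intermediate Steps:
Function('Z')(m, z) = Add(Rational(-1, 2), Mul(Rational(-1, 6), z)) (Function('Z')(m, z) = Mul(Rational(-1, 6), Add(z, Mul(-1, -3))) = Mul(Rational(-1, 6), Add(z, 3)) = Mul(Rational(-1, 6), Add(3, z)) = Add(Rational(-1, 2), Mul(Rational(-1, 6), z)))
X = -1 (X = Add(3, -4) = -1)
Function('b')(A) = 16 (Function('b')(A) = Pow(-4, 2) = 16)
Function('Y')(q) = Add(-20, q) (Function('Y')(q) = Mul(1, Add(-20, q)) = Add(-20, q))
Mul(Function('Y')(Function('b')(X)), Function('Z')(4, -4)) = Mul(Add(-20, 16), Add(Rational(-1, 2), Mul(Rational(-1, 6), -4))) = Mul(-4, Add(Rational(-1, 2), Rational(2, 3))) = Mul(-4, Rational(1, 6)) = Rational(-2, 3)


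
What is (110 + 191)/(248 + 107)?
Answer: 301/355 ≈ 0.84789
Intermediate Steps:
(110 + 191)/(248 + 107) = 301/355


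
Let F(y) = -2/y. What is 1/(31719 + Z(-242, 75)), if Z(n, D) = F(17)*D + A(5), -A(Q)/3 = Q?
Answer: 17/538818 ≈ 3.1551e-5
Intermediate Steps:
A(Q) = -3*Q
Z(n, D) = -15 - 2*D/17 (Z(n, D) = (-2/17)*D - 3*5 = (-2*1/17)*D - 15 = -2*D/17 - 15 = -15 - 2*D/17)
1/(31719 + Z(-242, 75)) = 1/(31719 + (-15 - 2/17*75)) = 1/(31719 + (-15 - 150/17)) = 1/(31719 - 405/17) = 1/(538818/17) = 17/538818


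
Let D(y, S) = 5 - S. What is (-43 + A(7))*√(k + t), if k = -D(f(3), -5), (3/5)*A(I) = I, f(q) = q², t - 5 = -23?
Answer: -188*I*√7/3 ≈ -165.8*I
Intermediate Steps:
t = -18 (t = 5 - 23 = -18)
A(I) = 5*I/3
k = -10 (k = -(5 - 1*(-5)) = -(5 + 5) = -1*10 = -10)
(-43 + A(7))*√(k + t) = (-43 + (5/3)*7)*√(-10 - 18) = (-43 + 35/3)*√(-28) = -188*I*√7/3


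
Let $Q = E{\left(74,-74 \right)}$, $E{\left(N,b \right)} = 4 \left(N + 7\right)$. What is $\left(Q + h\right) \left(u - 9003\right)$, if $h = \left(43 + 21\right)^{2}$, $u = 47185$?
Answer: $168764440$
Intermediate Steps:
$E{\left(N,b \right)} = 28 + 4 N$ ($E{\left(N,b \right)} = 4 \left(7 + N\right) = 28 + 4 N$)
$h = 4096$ ($h = 64^{2} = 4096$)
$Q = 324$ ($Q = 28 + 4 \cdot 74 = 28 + 296 = 324$)
$\left(Q + h\right) \left(u - 9003\right) = \left(324 + 4096\right) \left(47185 - 9003\right) = 4420 \cdot 38182 = 168764440$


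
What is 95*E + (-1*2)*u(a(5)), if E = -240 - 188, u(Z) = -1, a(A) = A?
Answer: -40658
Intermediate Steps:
E = -428
95*E + (-1*2)*u(a(5)) = 95*(-428) - 1*2*(-1) = -40660 - 2*(-1) = -40660 + 2 = -40658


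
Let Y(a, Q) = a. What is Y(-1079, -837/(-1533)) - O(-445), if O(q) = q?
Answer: -634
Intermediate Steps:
Y(-1079, -837/(-1533)) - O(-445) = -1079 - 1*(-445) = -1079 + 445 = -634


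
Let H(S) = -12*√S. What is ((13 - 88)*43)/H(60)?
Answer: 215*√15/24 ≈ 34.695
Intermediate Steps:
((13 - 88)*43)/H(60) = ((13 - 88)*43)/((-24*√15)) = (-75*43)/((-24*√15)) = -3225*(-√15/360) = -(-215)*√15/24 = 215*√15/24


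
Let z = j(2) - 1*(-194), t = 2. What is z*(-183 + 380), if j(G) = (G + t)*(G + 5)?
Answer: 43734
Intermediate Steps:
j(G) = (2 + G)*(5 + G) (j(G) = (G + 2)*(G + 5) = (2 + G)*(5 + G))
z = 222 (z = (10 + 2**2 + 7*2) - 1*(-194) = (10 + 4 + 14) + 194 = 28 + 194 = 222)
z*(-183 + 380) = 222*(-183 + 380) = 222*197 = 43734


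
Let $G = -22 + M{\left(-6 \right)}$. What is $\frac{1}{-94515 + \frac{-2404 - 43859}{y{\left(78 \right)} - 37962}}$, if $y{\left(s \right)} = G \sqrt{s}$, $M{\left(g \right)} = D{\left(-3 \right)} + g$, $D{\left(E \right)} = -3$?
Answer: $- \frac{15133110696476}{1430287514310113371} + \frac{478051 \sqrt{78}}{4290862542930340113} \approx -1.058 \cdot 10^{-5}$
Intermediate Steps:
$M{\left(g \right)} = -3 + g$
$G = -31$ ($G = -22 - 9 = -31$)
$y{\left(s \right)} = - 31 \sqrt{s}$
$\frac{1}{-94515 + \frac{-2404 - 43859}{y{\left(78 \right)} - 37962}} = \frac{1}{-94515 + \frac{-2404 - 43859}{- 31 \sqrt{78} - 37962}} = \frac{1}{-94515 - \frac{46263}{-37962 - 31 \sqrt{78}}}$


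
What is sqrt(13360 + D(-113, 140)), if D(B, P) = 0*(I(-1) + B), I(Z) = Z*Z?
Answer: 4*sqrt(835) ≈ 115.59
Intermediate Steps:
I(Z) = Z**2
D(B, P) = 0 (D(B, P) = 0*((-1)**2 + B) = 0*(1 + B) = 0)
sqrt(13360 + D(-113, 140)) = sqrt(13360 + 0) = sqrt(13360) = 4*sqrt(835)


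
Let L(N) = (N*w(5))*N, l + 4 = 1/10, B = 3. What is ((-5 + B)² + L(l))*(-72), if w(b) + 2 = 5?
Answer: -89334/25 ≈ -3573.4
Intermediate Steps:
w(b) = 3 (w(b) = -2 + 5 = 3)
l = -39/10 (l = -4 + 1/10 = -4 + ⅒ = -39/10 ≈ -3.9000)
L(N) = 3*N² (L(N) = (N*3)*N = (3*N)*N = 3*N²)
((-5 + B)² + L(l))*(-72) = ((-5 + 3)² + 3*(-39/10)²)*(-72) = ((-2)² + 3*(1521/100))*(-72) = (4 + 4563/100)*(-72) = (4963/100)*(-72) = -89334/25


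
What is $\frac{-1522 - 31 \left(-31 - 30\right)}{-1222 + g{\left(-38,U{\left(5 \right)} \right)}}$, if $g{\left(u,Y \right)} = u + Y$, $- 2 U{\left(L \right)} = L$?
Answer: $- \frac{738}{2525} \approx -0.29228$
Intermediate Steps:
$U{\left(L \right)} = - \frac{L}{2}$
$g{\left(u,Y \right)} = Y + u$
$\frac{-1522 - 31 \left(-31 - 30\right)}{-1222 + g{\left(-38,U{\left(5 \right)} \right)}} = \frac{-1522 - 31 \left(-31 - 30\right)}{-1222 - \frac{81}{2}} = \frac{-1522 - -1891}{-1222 - \frac{81}{2}} = \frac{-1522 + 1891}{-1222 - \frac{81}{2}} = \frac{369}{- \frac{2525}{2}} = 369 \left(- \frac{2}{2525}\right) = - \frac{738}{2525}$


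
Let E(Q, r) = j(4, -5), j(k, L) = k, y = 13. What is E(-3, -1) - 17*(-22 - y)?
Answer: 599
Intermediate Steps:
E(Q, r) = 4
E(-3, -1) - 17*(-22 - y) = 4 - 17*(-22 - 1*13) = 4 - 17*(-22 - 13) = 4 - 17*(-35) = 4 + 595 = 599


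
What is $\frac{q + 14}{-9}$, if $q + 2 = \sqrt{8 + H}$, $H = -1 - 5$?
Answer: $- \frac{4}{3} - \frac{\sqrt{2}}{9} \approx -1.4905$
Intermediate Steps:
$H = -6$ ($H = -1 - 5 = -6$)
$q = -2 + \sqrt{2}$ ($q = -2 + \sqrt{8 - 6} = -2 + \sqrt{2} \approx -0.58579$)
$\frac{q + 14}{-9} = \frac{\left(-2 + \sqrt{2}\right) + 14}{-9} = - \frac{12 + \sqrt{2}}{9} = - \frac{4}{3} - \frac{\sqrt{2}}{9}$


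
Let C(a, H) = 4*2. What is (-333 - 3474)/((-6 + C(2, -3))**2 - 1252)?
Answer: 1269/416 ≈ 3.0505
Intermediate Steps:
C(a, H) = 8
(-333 - 3474)/((-6 + C(2, -3))**2 - 1252) = (-333 - 3474)/((-6 + 8)**2 - 1252) = -3807/(2**2 - 1252) = -3807/(4 - 1252) = -3807/(-1248) = -3807*(-1/1248) = 1269/416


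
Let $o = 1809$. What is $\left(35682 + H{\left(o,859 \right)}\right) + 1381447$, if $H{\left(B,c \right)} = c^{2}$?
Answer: $2155010$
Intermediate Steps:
$\left(35682 + H{\left(o,859 \right)}\right) + 1381447 = \left(35682 + 859^{2}\right) + 1381447 = \left(35682 + 737881\right) + 1381447 = 773563 + 1381447 = 2155010$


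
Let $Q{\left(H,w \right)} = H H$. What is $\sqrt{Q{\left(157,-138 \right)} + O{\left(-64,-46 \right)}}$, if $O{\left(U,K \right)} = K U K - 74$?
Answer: $i \sqrt{110849} \approx 332.94 i$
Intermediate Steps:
$Q{\left(H,w \right)} = H^{2}$
$O{\left(U,K \right)} = -74 + U K^{2}$ ($O{\left(U,K \right)} = U K^{2} - 74 = -74 + U K^{2}$)
$\sqrt{Q{\left(157,-138 \right)} + O{\left(-64,-46 \right)}} = \sqrt{157^{2} - \left(74 + 64 \left(-46\right)^{2}\right)} = \sqrt{24649 - 135498} = \sqrt{-110849} = i \sqrt{110849}$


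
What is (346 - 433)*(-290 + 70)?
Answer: 19140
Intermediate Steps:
(346 - 433)*(-290 + 70) = -87*(-220) = 19140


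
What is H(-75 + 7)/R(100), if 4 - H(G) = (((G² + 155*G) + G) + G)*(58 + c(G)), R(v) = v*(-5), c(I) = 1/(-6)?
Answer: -525017/750 ≈ -700.02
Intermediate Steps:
c(I) = -⅙
R(v) = -5*v
H(G) = 4 - 54479*G/6 - 347*G²/6 (H(G) = 4 - (((G² + 155*G) + G) + G)*(58 - ⅙) = 4 - ((G² + 156*G) + G)*347/6 = 4 - (G² + 157*G)*347/6 = 4 - (347*G²/6 + 54479*G/6) = 4 + (-54479*G/6 - 347*G²/6) = 4 - 54479*G/6 - 347*G²/6)
H(-75 + 7)/R(100) = (4 - 54479*(-75 + 7)/6 - 347*(-75 + 7)²/6)/((-5*100)) = (4 - 54479/6*(-68) - 347/6*(-68)²)/(-500) = (4 + 1852286/3 - 347/6*4624)*(-1/500) = (4 + 1852286/3 - 802264/3)*(-1/500) = (1050034/3)*(-1/500) = -525017/750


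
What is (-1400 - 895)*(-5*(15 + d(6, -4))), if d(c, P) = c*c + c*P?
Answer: 309825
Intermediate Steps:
d(c, P) = c² + P*c
(-1400 - 895)*(-5*(15 + d(6, -4))) = (-1400 - 895)*(-5*(15 + 6*(-4 + 6))) = -(-11475)*(15 + 6*2) = -(-11475)*(15 + 12) = -(-11475)*27 = -2295*(-135) = 309825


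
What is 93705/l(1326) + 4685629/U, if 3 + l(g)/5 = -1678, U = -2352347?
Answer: -51961877476/3954295307 ≈ -13.141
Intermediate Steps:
l(g) = -8405 (l(g) = -15 + 5*(-1678) = -15 - 8390 = -8405)
93705/l(1326) + 4685629/U = 93705/(-8405) + 4685629/(-2352347) = 93705*(-1/8405) + 4685629*(-1/2352347) = -18741/1681 - 4685629/2352347 = -51961877476/3954295307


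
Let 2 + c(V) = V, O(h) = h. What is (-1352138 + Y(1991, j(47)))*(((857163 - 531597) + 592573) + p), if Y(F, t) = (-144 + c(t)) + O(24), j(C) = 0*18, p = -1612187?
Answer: 938533348480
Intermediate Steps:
c(V) = -2 + V
j(C) = 0
Y(F, t) = -122 + t (Y(F, t) = (-144 + (-2 + t)) + 24 = (-146 + t) + 24 = -122 + t)
(-1352138 + Y(1991, j(47)))*(((857163 - 531597) + 592573) + p) = (-1352138 + (-122 + 0))*(((857163 - 531597) + 592573) - 1612187) = (-1352138 - 122)*((325566 + 592573) - 1612187) = -1352260*(918139 - 1612187) = -1352260*(-694048) = 938533348480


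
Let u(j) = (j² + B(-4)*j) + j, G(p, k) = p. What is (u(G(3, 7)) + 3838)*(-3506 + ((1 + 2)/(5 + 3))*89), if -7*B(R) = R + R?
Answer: -374682347/28 ≈ -1.3382e+7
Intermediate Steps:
B(R) = -2*R/7 (B(R) = -(R + R)/7 = -2*R/7)
u(j) = j² + 15*j/7 (u(j) = (j² + (-2/7*(-4))*j) + j = (j² + 8*j/7) + j = j² + 15*j/7)
(u(G(3, 7)) + 3838)*(-3506 + ((1 + 2)/(5 + 3))*89) = ((⅐)*3*(15 + 7*3) + 3838)*(-3506 + ((1 + 2)/(5 + 3))*89) = ((⅐)*3*(15 + 21) + 3838)*(-3506 + (3/8)*89) = ((⅐)*3*36 + 3838)*(-3506 + (3*(⅛))*89) = (108/7 + 3838)*(-3506 + (3/8)*89) = 26974*(-3506 + 267/8)/7 = (26974/7)*(-27781/8) = -374682347/28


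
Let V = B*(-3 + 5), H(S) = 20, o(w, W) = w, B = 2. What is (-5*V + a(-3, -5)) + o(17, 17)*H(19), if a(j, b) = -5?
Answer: 315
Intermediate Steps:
V = 4 (V = 2*(-3 + 5) = 2*2 = 4)
(-5*V + a(-3, -5)) + o(17, 17)*H(19) = (-5*4 - 5) + 17*20 = (-20 - 5) + 340 = -25 + 340 = 315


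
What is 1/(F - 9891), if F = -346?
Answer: -1/10237 ≈ -9.7685e-5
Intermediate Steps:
1/(F - 9891) = 1/(-346 - 9891) = 1/(-10237) = -1/10237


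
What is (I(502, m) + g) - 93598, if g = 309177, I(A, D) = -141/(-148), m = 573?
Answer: 31905833/148 ≈ 2.1558e+5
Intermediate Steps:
I(A, D) = 141/148 (I(A, D) = -141*(-1/148) = 141/148)
(I(502, m) + g) - 93598 = (141/148 + 309177) - 93598 = 45758337/148 - 93598 = 31905833/148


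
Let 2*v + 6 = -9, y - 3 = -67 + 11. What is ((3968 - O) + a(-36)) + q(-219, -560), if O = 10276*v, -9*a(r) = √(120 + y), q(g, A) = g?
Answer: 80819 - √67/9 ≈ 80818.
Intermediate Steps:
y = -53 (y = 3 + (-67 + 11) = 3 - 56 = -53)
a(r) = -√67/9 (a(r) = -√(120 - 53)/9 = -√67/9)
v = -15/2 (v = -3 + (½)*(-9) = -3 - 9/2 = -15/2 ≈ -7.5000)
O = -77070 (O = 10276*(-15/2) = -77070)
((3968 - O) + a(-36)) + q(-219, -560) = ((3968 - 1*(-77070)) - √67/9) - 219 = ((3968 + 77070) - √67/9) - 219 = (81038 - √67/9) - 219 = 80819 - √67/9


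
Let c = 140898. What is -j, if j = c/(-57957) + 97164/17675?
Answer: -1046987266/341463325 ≈ -3.0662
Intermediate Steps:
j = 1046987266/341463325 (j = 140898/(-57957) + 97164/17675 = 140898*(-1/57957) + 97164*(1/17675) = -46966/19319 + 97164/17675 = 1046987266/341463325 ≈ 3.0662)
-j = -1*1046987266/341463325 = -1046987266/341463325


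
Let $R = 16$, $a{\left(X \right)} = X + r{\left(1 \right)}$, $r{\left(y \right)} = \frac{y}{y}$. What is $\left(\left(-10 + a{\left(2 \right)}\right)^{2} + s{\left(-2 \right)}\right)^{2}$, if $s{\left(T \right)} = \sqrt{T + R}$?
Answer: $\left(49 + \sqrt{14}\right)^{2} \approx 2781.7$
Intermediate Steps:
$r{\left(y \right)} = 1$
$a{\left(X \right)} = 1 + X$ ($a{\left(X \right)} = X + 1 = 1 + X$)
$s{\left(T \right)} = \sqrt{16 + T}$ ($s{\left(T \right)} = \sqrt{T + 16} = \sqrt{16 + T}$)
$\left(\left(-10 + a{\left(2 \right)}\right)^{2} + s{\left(-2 \right)}\right)^{2} = \left(\left(-10 + \left(1 + 2\right)\right)^{2} + \sqrt{16 - 2}\right)^{2} = \left(\left(-10 + 3\right)^{2} + \sqrt{14}\right)^{2} = \left(\left(-7\right)^{2} + \sqrt{14}\right)^{2} = \left(49 + \sqrt{14}\right)^{2}$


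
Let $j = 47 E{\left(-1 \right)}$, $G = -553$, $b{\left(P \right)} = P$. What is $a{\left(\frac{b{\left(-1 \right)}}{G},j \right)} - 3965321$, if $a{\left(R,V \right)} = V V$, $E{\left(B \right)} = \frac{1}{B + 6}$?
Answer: $- \frac{99130816}{25} \approx -3.9652 \cdot 10^{6}$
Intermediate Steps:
$E{\left(B \right)} = \frac{1}{6 + B}$
$j = \frac{47}{5}$ ($j = \frac{47}{6 - 1} = \frac{47}{5} \approx 9.4$)
$a{\left(R,V \right)} = V^{2}$
$a{\left(\frac{b{\left(-1 \right)}}{G},j \right)} - 3965321 = \left(\frac{47}{5}\right)^{2} - 3965321 = \frac{2209}{25} - 3965321 = - \frac{99130816}{25}$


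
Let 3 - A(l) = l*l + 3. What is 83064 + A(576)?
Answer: -248712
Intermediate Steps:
A(l) = -l² (A(l) = 3 - (l*l + 3) = 3 - (l² + 3) = 3 - (3 + l²) = 3 + (-3 - l²) = -l²)
83064 + A(576) = 83064 - 1*576² = 83064 - 1*331776 = 83064 - 331776 = -248712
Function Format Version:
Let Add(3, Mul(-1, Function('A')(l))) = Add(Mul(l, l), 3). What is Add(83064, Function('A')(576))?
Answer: -248712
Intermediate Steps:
Function('A')(l) = Mul(-1, Pow(l, 2)) (Function('A')(l) = Add(3, Mul(-1, Add(Mul(l, l), 3))) = Add(3, Mul(-1, Add(Pow(l, 2), 3))) = Add(3, Mul(-1, Add(3, Pow(l, 2)))) = Add(3, Add(-3, Mul(-1, Pow(l, 2)))) = Mul(-1, Pow(l, 2)))
Add(83064, Function('A')(576)) = Add(83064, Mul(-1, Pow(576, 2))) = Add(83064, Mul(-1, 331776)) = Add(83064, -331776) = -248712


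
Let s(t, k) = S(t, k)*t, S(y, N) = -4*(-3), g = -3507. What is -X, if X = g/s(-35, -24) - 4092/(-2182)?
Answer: -223117/21820 ≈ -10.225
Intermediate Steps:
S(y, N) = 12
s(t, k) = 12*t
X = 223117/21820 (X = -3507/(12*(-35)) - 4092/(-2182) = -3507/(-420) - 4092*(-1/2182) = -3507*(-1/420) + 2046/1091 = 167/20 + 2046/1091 = 223117/21820 ≈ 10.225)
-X = -1*223117/21820 = -223117/21820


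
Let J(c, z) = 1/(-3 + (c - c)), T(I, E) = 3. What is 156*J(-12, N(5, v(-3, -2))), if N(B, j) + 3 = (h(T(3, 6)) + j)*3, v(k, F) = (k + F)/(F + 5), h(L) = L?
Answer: -52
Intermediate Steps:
v(k, F) = (F + k)/(5 + F)
N(B, j) = 6 + 3*j (N(B, j) = -3 + (3 + j)*3 = -3 + (9 + 3*j) = 6 + 3*j)
J(c, z) = -⅓ (J(c, z) = 1/(-3 + 0) = 1/(-3) = -⅓)
156*J(-12, N(5, v(-3, -2))) = 156*(-⅓) = -52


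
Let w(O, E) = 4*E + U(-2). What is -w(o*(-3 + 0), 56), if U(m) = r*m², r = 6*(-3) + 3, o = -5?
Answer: -164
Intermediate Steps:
r = -15 (r = -18 + 3 = -15)
U(m) = -15*m²
w(O, E) = -60 + 4*E (w(O, E) = 4*E - 15*(-2)² = 4*E - 15*4 = 4*E - 60 = -60 + 4*E)
-w(o*(-3 + 0), 56) = -(-60 + 4*56) = -(-60 + 224) = -1*164 = -164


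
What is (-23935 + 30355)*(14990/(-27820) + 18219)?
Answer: 1520512770/13 ≈ 1.1696e+8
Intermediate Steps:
(-23935 + 30355)*(14990/(-27820) + 18219) = 6420*(14990*(-1/27820) + 18219) = 6420*(-1499/2782 + 18219) = 6420*(50683759/2782) = 1520512770/13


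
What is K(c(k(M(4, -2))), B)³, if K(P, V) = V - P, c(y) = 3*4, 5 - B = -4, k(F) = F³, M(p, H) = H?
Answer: -27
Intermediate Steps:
B = 9 (B = 5 - 1*(-4) = 5 + 4 = 9)
c(y) = 12
K(c(k(M(4, -2))), B)³ = (9 - 1*12)³ = (9 - 12)³ = (-3)³ = -27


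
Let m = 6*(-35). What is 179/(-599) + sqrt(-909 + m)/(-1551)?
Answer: -179/599 - I*sqrt(1119)/1551 ≈ -0.29883 - 0.021568*I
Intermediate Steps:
m = -210
179/(-599) + sqrt(-909 + m)/(-1551) = 179/(-599) + sqrt(-909 - 210)/(-1551) = 179*(-1/599) + sqrt(-1119)*(-1/1551) = -179/599 + (I*sqrt(1119))*(-1/1551) = -179/599 - I*sqrt(1119)/1551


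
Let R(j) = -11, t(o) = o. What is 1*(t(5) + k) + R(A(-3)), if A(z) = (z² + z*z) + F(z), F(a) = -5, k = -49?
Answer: -55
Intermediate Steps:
A(z) = -5 + 2*z² (A(z) = (z² + z*z) - 5 = (z² + z²) - 5 = 2*z² - 5 = -5 + 2*z²)
1*(t(5) + k) + R(A(-3)) = 1*(5 - 49) - 11 = 1*(-44) - 11 = -44 - 11 = -55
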